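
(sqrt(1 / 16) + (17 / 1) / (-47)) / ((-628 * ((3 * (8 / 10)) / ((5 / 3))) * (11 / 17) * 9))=2975 / 140260032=0.00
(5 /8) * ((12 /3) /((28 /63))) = 45 /8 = 5.62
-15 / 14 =-1.07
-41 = -41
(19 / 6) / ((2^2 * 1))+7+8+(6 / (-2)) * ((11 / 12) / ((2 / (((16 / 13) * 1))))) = 4399 / 312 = 14.10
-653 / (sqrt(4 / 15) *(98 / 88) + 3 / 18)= 1185195 / 3299- 1055901 *sqrt(15) / 3299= -880.36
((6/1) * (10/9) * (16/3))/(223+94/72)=256/1615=0.16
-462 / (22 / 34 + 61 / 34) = -189.25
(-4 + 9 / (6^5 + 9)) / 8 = -3459 / 6920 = -0.50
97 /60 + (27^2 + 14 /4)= 44047 /60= 734.12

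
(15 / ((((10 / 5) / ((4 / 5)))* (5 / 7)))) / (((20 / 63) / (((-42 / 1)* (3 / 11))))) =-83349 / 275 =-303.09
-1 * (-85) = 85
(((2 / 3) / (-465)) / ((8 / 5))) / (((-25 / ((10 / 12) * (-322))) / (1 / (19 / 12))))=-161 / 26505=-0.01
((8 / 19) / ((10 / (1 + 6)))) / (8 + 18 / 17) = 34 / 1045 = 0.03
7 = 7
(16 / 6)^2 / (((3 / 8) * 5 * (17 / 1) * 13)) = 512 / 29835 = 0.02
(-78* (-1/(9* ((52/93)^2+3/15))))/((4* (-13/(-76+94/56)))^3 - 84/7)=-1688784520956195/1164494811275222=-1.45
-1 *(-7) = 7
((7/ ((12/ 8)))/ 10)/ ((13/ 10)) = 14/ 39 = 0.36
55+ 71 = 126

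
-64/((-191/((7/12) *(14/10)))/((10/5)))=1568/2865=0.55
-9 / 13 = -0.69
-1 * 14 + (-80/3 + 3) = -37.67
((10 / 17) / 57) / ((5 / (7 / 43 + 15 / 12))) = 81 / 27778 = 0.00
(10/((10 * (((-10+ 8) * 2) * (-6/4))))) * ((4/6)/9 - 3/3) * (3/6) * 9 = -25/36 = -0.69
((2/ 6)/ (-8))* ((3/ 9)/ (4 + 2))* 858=-143/ 72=-1.99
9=9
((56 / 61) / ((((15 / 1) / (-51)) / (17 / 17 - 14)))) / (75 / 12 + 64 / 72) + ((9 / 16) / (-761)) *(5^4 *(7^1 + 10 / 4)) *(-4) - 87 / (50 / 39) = -106467533469 / 2386039400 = -44.62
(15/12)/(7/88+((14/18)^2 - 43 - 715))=-1782/1079629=-0.00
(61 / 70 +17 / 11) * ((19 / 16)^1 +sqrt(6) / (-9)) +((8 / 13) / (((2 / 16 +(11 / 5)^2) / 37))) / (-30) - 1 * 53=-23990768327 / 477116640 - 1861 * sqrt(6) / 6930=-50.94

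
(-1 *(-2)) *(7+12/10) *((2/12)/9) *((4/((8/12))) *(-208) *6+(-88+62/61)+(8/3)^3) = -510235406/222345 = -2294.79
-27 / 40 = -0.68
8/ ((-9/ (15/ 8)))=-5/ 3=-1.67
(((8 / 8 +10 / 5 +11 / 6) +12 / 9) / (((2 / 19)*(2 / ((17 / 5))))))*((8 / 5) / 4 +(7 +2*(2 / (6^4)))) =143328343 / 194400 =737.29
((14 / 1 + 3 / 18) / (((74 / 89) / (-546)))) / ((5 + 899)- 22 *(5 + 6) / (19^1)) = -13079885 / 1253116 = -10.44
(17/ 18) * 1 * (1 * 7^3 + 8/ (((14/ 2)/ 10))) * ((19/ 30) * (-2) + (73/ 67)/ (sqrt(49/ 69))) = -267121/ 630 + 1026307 * sqrt(69)/ 19698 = 8.79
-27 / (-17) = 27 / 17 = 1.59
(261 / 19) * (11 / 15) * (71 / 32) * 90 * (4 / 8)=1005.79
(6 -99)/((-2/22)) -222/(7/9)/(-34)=122736/119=1031.39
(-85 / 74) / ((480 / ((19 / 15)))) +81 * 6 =51787837 / 106560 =486.00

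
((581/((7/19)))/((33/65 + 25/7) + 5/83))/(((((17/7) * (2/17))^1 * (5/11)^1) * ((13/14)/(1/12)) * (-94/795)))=-2226.55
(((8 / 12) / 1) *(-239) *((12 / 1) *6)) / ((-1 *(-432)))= -239 / 9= -26.56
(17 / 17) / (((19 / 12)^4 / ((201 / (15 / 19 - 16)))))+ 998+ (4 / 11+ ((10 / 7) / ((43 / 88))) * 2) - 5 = 6544253403041 / 6563233061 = 997.11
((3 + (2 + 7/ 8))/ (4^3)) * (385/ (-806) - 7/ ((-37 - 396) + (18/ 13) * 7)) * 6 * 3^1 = -865165707/ 1135467008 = -0.76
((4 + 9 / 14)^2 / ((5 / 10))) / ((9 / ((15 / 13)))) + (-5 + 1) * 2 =-727 / 294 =-2.47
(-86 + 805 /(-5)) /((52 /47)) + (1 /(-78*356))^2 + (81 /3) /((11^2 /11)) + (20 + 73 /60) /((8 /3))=-9026170190099 /42408400320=-212.84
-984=-984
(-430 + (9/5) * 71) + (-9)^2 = -1106/5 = -221.20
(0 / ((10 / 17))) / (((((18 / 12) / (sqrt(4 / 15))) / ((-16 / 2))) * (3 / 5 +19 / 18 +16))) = 0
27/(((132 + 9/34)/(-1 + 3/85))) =-1476/7495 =-0.20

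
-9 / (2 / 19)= -171 / 2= -85.50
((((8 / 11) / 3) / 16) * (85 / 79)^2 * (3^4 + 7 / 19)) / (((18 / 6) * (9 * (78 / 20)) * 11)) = 55849250 / 45325518381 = 0.00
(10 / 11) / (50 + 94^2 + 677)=10 / 105193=0.00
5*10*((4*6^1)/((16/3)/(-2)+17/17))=-720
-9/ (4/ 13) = -29.25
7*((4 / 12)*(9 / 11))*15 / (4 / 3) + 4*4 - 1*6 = 31.48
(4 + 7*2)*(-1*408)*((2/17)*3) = -2592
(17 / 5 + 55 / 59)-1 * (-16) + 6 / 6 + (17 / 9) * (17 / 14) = 878173 / 37170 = 23.63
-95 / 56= -1.70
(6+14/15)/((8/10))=8.67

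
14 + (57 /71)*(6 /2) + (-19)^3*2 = -972813 /71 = -13701.59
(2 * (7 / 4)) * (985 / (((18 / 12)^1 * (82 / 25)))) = 172375 / 246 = 700.71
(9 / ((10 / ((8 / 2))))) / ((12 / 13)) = 39 / 10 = 3.90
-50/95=-0.53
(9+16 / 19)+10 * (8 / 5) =491 / 19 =25.84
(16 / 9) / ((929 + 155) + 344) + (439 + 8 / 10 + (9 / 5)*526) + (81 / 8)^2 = 1531050401 / 1028160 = 1489.12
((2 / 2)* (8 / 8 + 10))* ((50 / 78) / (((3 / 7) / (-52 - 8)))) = -38500 / 39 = -987.18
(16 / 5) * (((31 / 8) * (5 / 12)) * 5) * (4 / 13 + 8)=2790 / 13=214.62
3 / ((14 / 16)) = 24 / 7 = 3.43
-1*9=-9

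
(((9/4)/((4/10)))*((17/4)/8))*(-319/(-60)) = 16269/1024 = 15.89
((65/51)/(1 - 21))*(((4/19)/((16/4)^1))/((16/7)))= -91/62016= -0.00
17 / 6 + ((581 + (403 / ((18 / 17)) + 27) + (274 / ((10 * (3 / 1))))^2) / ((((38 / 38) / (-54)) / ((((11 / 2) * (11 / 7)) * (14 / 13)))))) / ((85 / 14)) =-14709267571 / 165750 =-88743.70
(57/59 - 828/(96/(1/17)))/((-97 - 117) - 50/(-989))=-1213503/565948768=-0.00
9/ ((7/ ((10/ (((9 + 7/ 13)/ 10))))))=2925/ 217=13.48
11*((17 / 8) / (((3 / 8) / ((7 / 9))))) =1309 / 27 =48.48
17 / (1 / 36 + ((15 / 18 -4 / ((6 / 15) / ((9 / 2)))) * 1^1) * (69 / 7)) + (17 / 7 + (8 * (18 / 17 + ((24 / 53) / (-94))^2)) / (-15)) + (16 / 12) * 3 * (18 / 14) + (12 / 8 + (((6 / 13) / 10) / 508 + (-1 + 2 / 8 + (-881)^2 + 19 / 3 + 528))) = 1558139237231145187744949 / 2006093879839054005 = 776703.05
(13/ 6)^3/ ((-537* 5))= -2197/ 579960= -0.00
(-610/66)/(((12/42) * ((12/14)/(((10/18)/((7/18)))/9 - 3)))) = 382165/3564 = 107.23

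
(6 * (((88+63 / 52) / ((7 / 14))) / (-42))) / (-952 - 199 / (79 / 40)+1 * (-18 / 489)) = 59736403 / 2467348156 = 0.02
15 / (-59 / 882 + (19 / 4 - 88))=-26460 / 146971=-0.18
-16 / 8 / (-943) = 2 / 943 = 0.00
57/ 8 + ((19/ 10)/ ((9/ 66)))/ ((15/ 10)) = 5909/ 360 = 16.41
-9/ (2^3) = -9/ 8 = -1.12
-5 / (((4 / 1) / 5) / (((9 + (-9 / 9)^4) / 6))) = -125 / 12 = -10.42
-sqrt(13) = -3.61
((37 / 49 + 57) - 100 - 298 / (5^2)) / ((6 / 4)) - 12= -176804 / 3675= -48.11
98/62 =49/31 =1.58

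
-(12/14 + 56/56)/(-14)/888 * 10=65/43512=0.00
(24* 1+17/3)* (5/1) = 445/3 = 148.33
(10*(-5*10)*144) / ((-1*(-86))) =-36000 / 43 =-837.21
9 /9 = 1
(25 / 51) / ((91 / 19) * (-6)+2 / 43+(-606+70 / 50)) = -102125 / 131936541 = -0.00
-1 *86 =-86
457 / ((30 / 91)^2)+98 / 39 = 49226821 / 11700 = 4207.42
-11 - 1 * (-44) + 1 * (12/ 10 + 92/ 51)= 9181/ 255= 36.00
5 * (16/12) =20/3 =6.67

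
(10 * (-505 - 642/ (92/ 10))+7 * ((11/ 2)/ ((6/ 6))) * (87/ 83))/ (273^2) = -21791123/ 284551722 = -0.08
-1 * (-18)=18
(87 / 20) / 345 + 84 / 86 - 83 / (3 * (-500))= 1.04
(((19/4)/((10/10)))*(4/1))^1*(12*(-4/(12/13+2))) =-312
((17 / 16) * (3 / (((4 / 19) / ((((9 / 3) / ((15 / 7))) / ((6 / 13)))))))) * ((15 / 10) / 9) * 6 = 29393 / 640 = 45.93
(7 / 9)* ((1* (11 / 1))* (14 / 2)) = 59.89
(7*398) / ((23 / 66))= 7994.61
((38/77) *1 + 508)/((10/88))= 156616/35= 4474.74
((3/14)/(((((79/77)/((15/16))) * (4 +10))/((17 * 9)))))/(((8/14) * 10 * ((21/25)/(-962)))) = -60714225/141568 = -428.87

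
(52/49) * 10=520/49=10.61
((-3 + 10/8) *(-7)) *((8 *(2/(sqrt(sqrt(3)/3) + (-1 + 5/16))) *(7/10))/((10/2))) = 686/(25 *(-11/16 + 3^(3/4)/3)) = 379.34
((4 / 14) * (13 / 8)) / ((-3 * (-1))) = 13 / 84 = 0.15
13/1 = 13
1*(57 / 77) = 57 / 77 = 0.74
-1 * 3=-3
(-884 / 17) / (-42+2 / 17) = 221 / 178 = 1.24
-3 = -3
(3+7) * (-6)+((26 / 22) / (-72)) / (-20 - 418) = -20813747 / 346896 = -60.00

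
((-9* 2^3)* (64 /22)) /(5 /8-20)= 18432 /1705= 10.81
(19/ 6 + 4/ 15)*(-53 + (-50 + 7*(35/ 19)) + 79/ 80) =-4650759/ 15200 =-305.97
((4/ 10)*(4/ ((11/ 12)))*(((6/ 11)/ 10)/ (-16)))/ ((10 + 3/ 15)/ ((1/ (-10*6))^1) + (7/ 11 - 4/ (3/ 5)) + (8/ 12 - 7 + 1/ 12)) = 216/ 22661375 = 0.00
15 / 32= 0.47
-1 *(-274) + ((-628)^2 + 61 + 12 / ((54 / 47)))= 3552565 / 9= 394729.44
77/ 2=38.50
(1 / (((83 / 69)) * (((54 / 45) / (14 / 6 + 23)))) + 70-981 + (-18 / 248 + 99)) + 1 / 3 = -24521381 / 30876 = -794.19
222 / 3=74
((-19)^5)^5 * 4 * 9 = -3350753844777219223317945970097964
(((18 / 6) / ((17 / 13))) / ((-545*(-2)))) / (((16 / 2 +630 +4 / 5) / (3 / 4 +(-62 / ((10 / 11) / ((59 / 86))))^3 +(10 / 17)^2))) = -91786112141439339 / 271984112560172000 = -0.34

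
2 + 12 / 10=16 / 5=3.20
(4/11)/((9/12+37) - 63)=-16/1111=-0.01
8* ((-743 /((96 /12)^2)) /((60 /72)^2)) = -6687 /50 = -133.74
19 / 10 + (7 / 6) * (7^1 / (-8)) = 211 / 240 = 0.88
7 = 7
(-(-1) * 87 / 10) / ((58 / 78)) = 117 / 10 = 11.70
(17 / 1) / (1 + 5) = 17 / 6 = 2.83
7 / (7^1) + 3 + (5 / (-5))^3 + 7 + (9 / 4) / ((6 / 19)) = 137 / 8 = 17.12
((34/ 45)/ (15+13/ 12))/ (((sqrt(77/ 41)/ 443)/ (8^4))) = 246775808 * sqrt(3157)/ 222915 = 62201.46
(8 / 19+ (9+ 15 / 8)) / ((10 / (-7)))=-12019 / 1520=-7.91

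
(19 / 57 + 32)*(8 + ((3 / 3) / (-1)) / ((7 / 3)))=5141 / 21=244.81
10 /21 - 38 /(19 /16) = -662 /21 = -31.52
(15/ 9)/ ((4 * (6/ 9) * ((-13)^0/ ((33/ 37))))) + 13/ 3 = 4343/ 888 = 4.89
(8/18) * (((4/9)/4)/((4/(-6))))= -0.07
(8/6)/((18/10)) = 20/27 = 0.74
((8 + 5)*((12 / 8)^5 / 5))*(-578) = -912951 / 80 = -11411.89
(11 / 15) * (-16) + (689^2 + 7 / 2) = 14241383 / 30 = 474712.77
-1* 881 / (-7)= 881 / 7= 125.86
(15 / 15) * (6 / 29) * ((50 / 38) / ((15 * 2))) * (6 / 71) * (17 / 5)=102 / 39121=0.00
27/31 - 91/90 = -391/2790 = -0.14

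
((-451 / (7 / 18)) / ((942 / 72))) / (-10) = 48708 / 5495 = 8.86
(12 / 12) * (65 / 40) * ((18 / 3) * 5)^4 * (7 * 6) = 55282500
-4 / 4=-1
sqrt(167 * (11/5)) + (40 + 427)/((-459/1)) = -467/459 + sqrt(9185)/5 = 18.15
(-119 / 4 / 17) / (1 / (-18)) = 63 / 2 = 31.50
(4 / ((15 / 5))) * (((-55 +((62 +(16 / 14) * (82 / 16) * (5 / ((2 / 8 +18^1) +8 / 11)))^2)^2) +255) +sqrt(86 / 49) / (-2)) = 40595548872918318368 / 1867488966721-2 * sqrt(86) / 21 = 21738038.59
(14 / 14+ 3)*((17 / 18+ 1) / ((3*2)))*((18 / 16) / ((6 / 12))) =35 / 12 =2.92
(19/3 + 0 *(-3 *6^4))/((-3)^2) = 19/27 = 0.70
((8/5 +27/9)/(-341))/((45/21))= -161/25575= -0.01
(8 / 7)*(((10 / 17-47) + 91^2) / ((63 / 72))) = 10755.38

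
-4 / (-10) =2 / 5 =0.40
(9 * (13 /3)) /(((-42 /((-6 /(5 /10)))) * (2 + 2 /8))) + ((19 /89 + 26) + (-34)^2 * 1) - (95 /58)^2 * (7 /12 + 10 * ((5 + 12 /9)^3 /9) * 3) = -737550955019 /679030128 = -1086.18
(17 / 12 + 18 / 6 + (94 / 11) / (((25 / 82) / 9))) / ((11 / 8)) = 1694078 / 9075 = 186.68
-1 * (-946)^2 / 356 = -223729 / 89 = -2513.81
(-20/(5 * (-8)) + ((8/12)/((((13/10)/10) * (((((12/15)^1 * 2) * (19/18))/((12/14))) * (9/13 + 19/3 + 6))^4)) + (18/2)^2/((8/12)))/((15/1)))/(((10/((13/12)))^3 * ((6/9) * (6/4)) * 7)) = 3937222524110448739471097/2520595700706866696847360000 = 0.00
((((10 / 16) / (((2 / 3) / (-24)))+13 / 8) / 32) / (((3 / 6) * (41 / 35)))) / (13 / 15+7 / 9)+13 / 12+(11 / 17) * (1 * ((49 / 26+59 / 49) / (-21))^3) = 6384409434769137503 / 15803404221435247872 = 0.40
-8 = -8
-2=-2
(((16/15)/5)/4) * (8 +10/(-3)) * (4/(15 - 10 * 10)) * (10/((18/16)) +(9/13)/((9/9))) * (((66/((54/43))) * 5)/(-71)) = 118772192/285968475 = 0.42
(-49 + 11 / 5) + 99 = 261 / 5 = 52.20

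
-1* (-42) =42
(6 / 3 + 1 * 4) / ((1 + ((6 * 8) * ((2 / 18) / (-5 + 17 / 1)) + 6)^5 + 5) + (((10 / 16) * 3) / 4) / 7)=79361856 / 147104163623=0.00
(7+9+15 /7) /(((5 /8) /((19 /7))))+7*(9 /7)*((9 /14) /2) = 80051 /980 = 81.68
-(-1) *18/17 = 18/17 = 1.06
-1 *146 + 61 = -85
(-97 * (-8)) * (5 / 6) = 1940 / 3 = 646.67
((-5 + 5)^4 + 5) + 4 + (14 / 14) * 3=12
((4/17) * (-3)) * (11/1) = -132/17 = -7.76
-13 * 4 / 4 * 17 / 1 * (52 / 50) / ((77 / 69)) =-396474 / 1925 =-205.96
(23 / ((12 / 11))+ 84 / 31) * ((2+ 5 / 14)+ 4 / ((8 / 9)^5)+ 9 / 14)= 246721625 / 1015808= 242.88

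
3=3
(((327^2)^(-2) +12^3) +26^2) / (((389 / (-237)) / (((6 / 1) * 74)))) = -650303.63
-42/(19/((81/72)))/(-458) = 189/34808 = 0.01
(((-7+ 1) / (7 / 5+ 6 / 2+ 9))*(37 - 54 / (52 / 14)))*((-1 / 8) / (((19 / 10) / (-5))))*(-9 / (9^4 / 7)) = 127750 / 4021407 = 0.03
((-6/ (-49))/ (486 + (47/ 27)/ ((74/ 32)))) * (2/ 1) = 5994/ 11913517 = 0.00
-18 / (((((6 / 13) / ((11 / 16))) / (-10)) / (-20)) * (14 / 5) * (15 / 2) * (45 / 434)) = -22165 / 9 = -2462.78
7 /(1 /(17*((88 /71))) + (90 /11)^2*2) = 115192 /2203981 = 0.05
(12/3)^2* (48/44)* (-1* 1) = -192/11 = -17.45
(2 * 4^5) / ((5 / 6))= 12288 / 5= 2457.60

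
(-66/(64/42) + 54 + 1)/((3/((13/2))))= 2431/96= 25.32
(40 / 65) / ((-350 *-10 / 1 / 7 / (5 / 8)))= 0.00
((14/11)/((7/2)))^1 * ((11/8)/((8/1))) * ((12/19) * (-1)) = -3/76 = -0.04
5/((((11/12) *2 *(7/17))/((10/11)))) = 5100/847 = 6.02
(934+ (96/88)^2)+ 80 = 122838/121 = 1015.19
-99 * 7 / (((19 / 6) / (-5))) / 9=2310 / 19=121.58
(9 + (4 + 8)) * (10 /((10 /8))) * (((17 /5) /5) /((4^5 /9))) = 3213 /3200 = 1.00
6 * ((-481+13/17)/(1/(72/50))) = -4149.23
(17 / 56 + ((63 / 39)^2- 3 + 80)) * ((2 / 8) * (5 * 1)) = 3781485 / 37856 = 99.89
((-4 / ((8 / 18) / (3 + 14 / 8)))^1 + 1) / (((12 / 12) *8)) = -167 / 32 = -5.22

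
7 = 7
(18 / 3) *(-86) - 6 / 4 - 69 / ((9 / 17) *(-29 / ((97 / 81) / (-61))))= -444988199 / 859734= -517.59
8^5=32768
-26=-26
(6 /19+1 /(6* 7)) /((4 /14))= 271 /228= 1.19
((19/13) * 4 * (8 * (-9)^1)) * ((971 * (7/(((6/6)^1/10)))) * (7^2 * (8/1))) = -145797281280/13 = -11215175483.08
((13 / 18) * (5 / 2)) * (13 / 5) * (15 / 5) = 169 / 12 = 14.08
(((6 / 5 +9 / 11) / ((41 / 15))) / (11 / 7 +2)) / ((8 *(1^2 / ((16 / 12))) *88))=777 / 1984400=0.00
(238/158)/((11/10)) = 1190/869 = 1.37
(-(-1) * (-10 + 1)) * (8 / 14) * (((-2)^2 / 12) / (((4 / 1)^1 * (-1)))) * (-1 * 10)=-4.29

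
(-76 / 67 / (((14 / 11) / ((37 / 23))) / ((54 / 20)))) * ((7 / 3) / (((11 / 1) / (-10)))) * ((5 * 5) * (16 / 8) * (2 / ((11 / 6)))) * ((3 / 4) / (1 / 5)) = 28471500 / 16951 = 1679.64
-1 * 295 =-295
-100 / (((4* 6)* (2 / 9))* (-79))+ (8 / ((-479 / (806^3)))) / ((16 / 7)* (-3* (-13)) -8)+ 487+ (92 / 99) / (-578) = -32987956219060003 / 307477953684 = -107285.60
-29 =-29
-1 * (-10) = 10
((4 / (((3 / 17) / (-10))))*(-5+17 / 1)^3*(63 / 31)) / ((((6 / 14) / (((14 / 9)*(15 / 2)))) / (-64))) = 42990796800 / 31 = 1386799896.77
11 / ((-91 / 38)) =-418 / 91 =-4.59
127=127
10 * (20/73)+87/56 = 17551/4088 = 4.29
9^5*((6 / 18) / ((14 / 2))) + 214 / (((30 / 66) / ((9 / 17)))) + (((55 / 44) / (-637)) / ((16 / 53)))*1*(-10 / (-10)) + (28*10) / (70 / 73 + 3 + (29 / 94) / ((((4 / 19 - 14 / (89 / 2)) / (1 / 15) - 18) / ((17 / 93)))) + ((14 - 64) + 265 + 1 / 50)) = 3062.38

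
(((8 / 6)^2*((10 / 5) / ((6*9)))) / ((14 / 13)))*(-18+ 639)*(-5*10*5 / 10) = -59800 / 63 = -949.21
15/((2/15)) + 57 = 339/2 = 169.50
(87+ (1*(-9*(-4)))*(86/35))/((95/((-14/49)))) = -0.53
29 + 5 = 34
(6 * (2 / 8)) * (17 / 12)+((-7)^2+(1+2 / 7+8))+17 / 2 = 3859 / 56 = 68.91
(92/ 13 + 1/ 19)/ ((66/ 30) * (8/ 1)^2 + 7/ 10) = 3522/ 69901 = 0.05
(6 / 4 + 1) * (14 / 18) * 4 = 70 / 9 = 7.78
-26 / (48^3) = -13 / 55296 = -0.00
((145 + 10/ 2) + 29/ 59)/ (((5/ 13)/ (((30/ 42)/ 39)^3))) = 17075/ 7103187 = 0.00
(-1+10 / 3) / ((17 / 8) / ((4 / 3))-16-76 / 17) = -544 / 4401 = -0.12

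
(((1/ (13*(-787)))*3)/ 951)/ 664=-1/ 2153502728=-0.00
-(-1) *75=75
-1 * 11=-11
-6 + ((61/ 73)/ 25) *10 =-2068/ 365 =-5.67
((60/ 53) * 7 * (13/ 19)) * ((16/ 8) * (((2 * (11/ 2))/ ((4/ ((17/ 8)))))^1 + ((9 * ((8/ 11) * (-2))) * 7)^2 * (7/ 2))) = 155366750175/ 487388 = 318774.26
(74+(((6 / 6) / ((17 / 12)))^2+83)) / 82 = 45517 / 23698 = 1.92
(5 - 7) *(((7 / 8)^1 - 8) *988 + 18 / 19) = 267465 / 19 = 14077.11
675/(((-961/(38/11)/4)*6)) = -17100/10571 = -1.62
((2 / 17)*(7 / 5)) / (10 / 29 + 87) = 406 / 215305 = 0.00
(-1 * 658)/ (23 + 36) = -658/ 59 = -11.15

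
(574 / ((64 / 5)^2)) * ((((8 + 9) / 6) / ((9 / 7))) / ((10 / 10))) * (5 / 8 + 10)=72575125 / 884736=82.03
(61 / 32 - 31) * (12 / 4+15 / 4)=-25137 / 128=-196.38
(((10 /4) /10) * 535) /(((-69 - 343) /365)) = -195275 /1648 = -118.49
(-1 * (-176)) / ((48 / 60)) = 220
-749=-749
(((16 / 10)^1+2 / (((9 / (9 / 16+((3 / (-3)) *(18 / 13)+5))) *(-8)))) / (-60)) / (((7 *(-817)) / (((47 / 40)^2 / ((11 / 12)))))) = 0.00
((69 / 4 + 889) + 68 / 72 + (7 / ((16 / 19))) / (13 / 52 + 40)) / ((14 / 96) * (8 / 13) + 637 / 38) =5799313 / 107709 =53.84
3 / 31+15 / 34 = 567 / 1054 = 0.54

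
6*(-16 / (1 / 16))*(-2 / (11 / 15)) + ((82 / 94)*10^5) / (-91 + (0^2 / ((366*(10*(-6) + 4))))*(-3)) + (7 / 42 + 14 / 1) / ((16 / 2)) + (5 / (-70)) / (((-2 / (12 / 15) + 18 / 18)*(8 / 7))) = 2433110923 / 752752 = 3232.29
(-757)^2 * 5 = 2865245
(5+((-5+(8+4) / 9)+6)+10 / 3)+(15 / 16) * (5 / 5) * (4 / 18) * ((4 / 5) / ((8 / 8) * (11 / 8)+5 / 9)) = 4484 / 417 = 10.75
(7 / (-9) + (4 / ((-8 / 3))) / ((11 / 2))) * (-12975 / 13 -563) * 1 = 162352 / 99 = 1639.92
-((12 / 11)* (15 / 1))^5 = -188956800000 / 161051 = -1173273.06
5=5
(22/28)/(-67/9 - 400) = -99/51338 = -0.00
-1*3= -3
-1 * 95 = -95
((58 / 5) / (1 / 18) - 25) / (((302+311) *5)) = 919 / 15325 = 0.06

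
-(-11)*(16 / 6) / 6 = 44 / 9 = 4.89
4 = 4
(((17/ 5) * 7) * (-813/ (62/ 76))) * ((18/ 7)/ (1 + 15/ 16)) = -151257024/ 4805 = -31479.09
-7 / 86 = -0.08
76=76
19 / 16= 1.19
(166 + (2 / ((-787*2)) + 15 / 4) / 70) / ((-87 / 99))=-1207521513 / 6390440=-188.96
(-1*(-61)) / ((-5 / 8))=-488 / 5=-97.60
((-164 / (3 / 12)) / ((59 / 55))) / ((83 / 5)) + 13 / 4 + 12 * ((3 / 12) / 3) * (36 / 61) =-39429111 / 1194868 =-33.00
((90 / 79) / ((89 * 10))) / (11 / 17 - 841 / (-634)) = 97002 / 149556401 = 0.00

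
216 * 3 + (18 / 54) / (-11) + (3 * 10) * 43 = 63953 / 33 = 1937.97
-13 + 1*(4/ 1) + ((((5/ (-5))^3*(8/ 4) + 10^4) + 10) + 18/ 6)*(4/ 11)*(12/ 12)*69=2762937/ 11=251176.09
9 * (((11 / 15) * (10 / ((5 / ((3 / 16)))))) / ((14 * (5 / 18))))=891 / 1400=0.64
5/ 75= 1/ 15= 0.07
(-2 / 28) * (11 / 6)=-11 / 84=-0.13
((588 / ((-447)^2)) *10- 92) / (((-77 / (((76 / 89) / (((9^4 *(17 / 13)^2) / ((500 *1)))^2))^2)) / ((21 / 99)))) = 1803834541526909996000000000000 / 2475437421419456167223360194519536489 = 0.00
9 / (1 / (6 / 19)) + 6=8.84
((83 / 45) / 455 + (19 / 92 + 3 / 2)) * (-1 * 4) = -3222211 / 470925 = -6.84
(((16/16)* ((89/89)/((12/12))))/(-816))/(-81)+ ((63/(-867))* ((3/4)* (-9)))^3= 44300755337/375387473088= 0.12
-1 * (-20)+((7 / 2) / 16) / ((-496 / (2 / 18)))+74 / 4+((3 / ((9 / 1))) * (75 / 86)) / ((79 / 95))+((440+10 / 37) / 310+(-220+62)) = -2113778607823 / 17954422272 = -117.73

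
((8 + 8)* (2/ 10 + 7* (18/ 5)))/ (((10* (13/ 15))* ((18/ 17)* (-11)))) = -8636/ 2145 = -4.03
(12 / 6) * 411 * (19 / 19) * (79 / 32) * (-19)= -616911 / 16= -38556.94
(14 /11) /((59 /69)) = 966 /649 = 1.49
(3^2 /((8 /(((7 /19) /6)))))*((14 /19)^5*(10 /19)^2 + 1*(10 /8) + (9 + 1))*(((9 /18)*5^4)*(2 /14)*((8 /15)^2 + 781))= 177719856949314875 /6521688207744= 27250.59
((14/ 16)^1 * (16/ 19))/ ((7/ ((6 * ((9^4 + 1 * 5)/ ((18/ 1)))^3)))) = 30655807.83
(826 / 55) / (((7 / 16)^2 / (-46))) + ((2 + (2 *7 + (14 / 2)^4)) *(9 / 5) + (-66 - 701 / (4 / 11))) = -1928723 / 1540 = -1252.42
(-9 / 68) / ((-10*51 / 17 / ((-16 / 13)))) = -6 / 1105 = -0.01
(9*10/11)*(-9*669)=-541890/11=-49262.73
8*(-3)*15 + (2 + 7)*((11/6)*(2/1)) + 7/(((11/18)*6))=-3576/11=-325.09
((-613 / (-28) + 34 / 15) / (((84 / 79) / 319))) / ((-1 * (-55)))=23246777 / 176400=131.78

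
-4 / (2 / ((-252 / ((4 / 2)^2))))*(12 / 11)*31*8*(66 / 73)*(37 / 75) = 27748224 / 1825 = 15204.51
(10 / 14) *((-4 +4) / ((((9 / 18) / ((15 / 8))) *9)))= 0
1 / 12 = 0.08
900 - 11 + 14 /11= 9793 /11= 890.27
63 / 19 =3.32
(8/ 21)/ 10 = 4/ 105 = 0.04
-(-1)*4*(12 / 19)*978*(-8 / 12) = -31296 / 19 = -1647.16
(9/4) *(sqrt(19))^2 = 42.75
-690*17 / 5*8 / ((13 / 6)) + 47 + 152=-110021 / 13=-8463.15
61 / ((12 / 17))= 1037 / 12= 86.42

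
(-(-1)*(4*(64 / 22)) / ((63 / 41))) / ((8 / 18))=1312 / 77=17.04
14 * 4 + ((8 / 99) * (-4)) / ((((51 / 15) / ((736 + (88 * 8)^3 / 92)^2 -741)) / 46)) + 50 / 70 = -17050320110386049807 / 270963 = -62924901593154.97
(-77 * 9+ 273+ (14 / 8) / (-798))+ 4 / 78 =-829823 / 1976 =-419.95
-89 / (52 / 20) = -445 / 13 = -34.23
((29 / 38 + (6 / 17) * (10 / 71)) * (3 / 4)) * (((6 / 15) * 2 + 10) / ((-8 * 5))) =-3019923 / 18346400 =-0.16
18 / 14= 9 / 7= 1.29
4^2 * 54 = 864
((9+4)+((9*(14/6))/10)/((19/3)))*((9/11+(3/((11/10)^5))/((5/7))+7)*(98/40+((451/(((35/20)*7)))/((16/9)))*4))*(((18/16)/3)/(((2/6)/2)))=26672.61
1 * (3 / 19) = 0.16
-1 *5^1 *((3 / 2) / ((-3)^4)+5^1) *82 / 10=-11111 / 54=-205.76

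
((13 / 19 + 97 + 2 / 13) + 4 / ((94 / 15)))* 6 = 6859272 / 11609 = 590.86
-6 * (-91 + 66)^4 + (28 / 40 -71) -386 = -2344206.30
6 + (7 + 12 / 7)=14.71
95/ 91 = 1.04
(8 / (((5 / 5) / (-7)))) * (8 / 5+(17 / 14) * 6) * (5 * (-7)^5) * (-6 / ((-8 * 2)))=15680931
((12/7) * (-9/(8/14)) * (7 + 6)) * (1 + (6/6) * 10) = -3861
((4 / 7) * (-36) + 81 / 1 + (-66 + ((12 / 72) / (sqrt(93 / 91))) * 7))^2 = 5310799 / 164052 - 13 * sqrt(8463) / 93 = 19.51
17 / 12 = 1.42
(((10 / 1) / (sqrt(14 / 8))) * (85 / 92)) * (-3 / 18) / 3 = -425 * sqrt(7) / 2898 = -0.39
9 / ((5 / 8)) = 72 / 5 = 14.40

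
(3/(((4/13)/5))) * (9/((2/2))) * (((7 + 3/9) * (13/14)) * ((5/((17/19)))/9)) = 883025/476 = 1855.09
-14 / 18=-7 / 9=-0.78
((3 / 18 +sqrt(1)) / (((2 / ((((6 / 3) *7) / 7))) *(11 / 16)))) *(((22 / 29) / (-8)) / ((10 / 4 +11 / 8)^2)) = -896 / 83607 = -0.01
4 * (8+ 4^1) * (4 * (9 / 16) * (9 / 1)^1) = 972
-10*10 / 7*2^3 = -800 / 7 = -114.29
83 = 83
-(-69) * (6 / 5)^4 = 89424 / 625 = 143.08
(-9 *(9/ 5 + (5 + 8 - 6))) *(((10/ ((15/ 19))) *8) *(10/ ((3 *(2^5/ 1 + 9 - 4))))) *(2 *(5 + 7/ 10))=-1524864/ 185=-8242.51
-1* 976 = -976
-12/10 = -6/5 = -1.20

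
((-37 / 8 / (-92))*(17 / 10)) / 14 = 629 / 103040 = 0.01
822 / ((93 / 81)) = 22194 / 31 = 715.94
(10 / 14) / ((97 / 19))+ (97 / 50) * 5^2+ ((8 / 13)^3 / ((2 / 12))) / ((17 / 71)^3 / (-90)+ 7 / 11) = 34192227030982807 / 672575929041562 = 50.84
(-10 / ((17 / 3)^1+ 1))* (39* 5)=-585 / 2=-292.50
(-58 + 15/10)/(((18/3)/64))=-1808/3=-602.67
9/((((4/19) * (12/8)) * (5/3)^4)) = 4617/1250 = 3.69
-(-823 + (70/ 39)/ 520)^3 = 4649410513125633653/ 8340725952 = 557434753.27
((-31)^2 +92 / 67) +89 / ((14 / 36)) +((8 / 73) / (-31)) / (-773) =977310614165 / 820421231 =1191.23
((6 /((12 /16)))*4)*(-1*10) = -320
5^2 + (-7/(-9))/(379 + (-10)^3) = 139718/5589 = 25.00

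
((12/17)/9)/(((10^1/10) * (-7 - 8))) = -0.01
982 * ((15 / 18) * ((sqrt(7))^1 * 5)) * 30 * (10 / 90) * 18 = 245500 * sqrt(7) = 649531.95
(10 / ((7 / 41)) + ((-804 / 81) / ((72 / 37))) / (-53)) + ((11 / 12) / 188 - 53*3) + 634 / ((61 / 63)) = 554.46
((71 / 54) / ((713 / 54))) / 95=71 / 67735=0.00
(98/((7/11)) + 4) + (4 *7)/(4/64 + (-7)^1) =17090/111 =153.96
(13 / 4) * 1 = 13 / 4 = 3.25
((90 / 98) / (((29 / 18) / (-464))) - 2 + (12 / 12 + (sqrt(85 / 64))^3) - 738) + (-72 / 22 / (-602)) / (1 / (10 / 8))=-46515451 / 46354 + 85 * sqrt(85) / 512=-1001.95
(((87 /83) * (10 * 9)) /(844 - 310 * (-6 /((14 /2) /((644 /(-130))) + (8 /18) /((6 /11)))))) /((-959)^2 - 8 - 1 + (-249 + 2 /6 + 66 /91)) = -794114685 /17531454494792416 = -0.00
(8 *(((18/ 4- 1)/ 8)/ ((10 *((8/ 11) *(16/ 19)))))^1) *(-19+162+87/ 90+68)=121.14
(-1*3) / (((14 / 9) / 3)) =-81 / 14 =-5.79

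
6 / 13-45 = -579 / 13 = -44.54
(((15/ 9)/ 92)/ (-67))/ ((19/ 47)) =-235/ 351348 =-0.00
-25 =-25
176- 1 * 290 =-114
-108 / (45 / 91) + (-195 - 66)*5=-7617 / 5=-1523.40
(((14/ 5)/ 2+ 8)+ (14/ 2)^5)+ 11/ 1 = 84137/ 5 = 16827.40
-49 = -49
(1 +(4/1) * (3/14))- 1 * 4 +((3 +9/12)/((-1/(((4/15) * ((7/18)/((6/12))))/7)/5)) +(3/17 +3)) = 512/1071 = 0.48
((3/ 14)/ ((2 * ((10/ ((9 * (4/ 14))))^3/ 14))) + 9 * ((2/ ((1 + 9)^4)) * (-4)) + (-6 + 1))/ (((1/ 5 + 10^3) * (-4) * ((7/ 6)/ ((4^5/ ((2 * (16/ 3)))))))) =51261648/ 500308375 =0.10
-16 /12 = -4 /3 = -1.33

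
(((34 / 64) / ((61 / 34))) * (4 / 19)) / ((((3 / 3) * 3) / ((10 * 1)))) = 1445 / 6954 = 0.21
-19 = -19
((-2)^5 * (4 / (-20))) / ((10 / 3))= 48 / 25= 1.92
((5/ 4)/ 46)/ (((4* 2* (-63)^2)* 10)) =1/ 11684736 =0.00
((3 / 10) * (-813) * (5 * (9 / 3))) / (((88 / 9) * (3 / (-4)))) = 21951 / 44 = 498.89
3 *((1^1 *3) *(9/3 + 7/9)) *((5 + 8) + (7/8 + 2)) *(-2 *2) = -2159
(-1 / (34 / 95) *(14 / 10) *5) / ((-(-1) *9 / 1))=-665 / 306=-2.17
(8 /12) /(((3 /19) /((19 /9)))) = 722 /81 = 8.91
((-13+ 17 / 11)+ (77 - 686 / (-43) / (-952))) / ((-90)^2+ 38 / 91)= 191797515 / 23709306632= 0.01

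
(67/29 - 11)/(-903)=12/1247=0.01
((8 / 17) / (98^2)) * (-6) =-12 / 40817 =-0.00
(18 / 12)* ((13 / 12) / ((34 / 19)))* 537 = 132639 / 272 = 487.64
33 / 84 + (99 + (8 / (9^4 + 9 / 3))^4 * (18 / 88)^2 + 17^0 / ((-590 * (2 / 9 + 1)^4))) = 1076098310396630905071 / 10826799476883003460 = 99.39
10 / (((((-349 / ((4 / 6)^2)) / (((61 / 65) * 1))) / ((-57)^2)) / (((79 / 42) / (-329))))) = 6958636 / 31346133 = 0.22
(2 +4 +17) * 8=184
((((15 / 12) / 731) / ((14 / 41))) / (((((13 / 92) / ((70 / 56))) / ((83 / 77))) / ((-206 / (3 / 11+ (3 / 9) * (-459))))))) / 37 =0.00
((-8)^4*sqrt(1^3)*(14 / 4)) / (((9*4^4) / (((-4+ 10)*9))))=336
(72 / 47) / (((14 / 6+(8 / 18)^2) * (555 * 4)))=486 / 1782475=0.00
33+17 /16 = 545 /16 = 34.06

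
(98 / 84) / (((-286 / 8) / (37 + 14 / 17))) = -9002 / 7293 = -1.23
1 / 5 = 0.20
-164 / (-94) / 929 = 82 / 43663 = 0.00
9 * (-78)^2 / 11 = 54756 / 11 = 4977.82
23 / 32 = 0.72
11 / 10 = 1.10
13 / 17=0.76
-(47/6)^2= -61.36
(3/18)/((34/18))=3/34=0.09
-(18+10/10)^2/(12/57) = -6859/4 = -1714.75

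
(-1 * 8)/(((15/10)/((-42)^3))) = 395136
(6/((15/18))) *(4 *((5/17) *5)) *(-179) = -128880/17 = -7581.18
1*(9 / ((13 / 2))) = 18 / 13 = 1.38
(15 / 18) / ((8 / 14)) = 35 / 24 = 1.46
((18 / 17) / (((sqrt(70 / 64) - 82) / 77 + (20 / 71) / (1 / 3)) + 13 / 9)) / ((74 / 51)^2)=65316692005488 / 159022050285557 - 86587734618 * sqrt(70) / 159022050285557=0.41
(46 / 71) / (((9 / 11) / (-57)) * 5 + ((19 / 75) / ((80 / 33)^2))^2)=-9.27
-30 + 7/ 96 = -2873/ 96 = -29.93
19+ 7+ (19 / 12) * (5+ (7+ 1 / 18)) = 9739 / 216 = 45.09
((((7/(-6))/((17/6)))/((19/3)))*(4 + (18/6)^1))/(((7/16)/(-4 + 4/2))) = 672/323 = 2.08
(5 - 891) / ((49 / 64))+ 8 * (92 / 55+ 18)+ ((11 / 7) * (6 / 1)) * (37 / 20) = -1059027 / 1078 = -982.40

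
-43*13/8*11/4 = -6149/32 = -192.16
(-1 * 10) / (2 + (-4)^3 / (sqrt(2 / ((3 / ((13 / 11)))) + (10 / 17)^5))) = 0.15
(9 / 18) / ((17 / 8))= 4 / 17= 0.24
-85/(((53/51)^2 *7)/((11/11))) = -221085/19663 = -11.24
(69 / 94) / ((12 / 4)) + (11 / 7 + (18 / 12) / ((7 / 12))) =2887 / 658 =4.39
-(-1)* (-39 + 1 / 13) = -506 / 13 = -38.92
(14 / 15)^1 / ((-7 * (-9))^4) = 2 / 33756345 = 0.00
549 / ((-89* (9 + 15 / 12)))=-2196 / 3649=-0.60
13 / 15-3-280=-4232 / 15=-282.13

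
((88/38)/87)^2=1936/2732409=0.00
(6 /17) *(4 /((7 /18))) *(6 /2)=1296 /119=10.89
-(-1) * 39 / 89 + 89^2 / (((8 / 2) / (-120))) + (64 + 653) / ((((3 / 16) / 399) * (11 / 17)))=2075859747 / 979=2120387.89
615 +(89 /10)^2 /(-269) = 614.71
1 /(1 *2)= 1 /2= 0.50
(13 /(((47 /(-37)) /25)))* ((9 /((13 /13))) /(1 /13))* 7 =-9848475 /47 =-209542.02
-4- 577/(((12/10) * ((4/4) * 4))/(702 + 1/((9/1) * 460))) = -1677003625/19872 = -84390.28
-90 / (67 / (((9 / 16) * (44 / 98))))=-4455 / 13132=-0.34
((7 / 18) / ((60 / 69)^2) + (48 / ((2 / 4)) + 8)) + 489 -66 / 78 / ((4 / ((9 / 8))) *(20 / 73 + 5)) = 24302563 / 40950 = 593.47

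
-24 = -24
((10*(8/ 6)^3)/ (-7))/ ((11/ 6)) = -1280/ 693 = -1.85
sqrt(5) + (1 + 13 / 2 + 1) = sqrt(5) + 17 / 2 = 10.74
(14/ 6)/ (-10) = -7/ 30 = -0.23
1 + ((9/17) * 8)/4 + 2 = 4.06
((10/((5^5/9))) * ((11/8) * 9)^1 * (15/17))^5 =136456677839404593/44370531250000000000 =0.00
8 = 8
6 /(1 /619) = 3714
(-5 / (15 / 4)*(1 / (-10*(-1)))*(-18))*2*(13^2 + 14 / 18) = 814.93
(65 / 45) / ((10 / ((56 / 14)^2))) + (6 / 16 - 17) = -5153 / 360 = -14.31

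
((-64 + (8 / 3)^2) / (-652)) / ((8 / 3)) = 16 / 489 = 0.03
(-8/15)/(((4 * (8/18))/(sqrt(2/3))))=-sqrt(6)/10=-0.24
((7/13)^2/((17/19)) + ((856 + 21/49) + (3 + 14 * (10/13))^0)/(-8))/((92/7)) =-8595805/1057264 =-8.13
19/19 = 1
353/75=4.71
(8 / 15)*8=64 / 15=4.27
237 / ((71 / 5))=1185 / 71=16.69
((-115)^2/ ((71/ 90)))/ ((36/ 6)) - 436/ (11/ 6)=1996389/ 781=2556.20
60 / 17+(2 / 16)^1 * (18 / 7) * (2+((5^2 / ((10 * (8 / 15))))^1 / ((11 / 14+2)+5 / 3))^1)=4.51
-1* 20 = -20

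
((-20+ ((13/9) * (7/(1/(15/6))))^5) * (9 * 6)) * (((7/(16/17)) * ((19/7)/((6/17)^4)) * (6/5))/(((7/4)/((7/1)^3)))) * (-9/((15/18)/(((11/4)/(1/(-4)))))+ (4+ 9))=3397549867377899549391859/151165440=22475705209986485.99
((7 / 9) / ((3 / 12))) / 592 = 7 / 1332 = 0.01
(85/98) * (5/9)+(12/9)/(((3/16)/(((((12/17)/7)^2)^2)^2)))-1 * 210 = -151659572440689885067/723849362489416338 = -209.52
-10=-10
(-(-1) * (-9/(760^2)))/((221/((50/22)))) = -9/56165824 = -0.00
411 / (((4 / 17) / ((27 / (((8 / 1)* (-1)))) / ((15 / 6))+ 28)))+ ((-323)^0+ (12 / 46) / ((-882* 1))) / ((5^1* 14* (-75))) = 1322063819947 / 28400400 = 46550.89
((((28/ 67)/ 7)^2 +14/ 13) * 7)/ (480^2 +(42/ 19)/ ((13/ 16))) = 1397697/ 42577769968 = 0.00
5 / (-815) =-1 / 163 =-0.01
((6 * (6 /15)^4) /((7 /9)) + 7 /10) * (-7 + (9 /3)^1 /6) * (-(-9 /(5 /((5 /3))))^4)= 8269209 /17500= 472.53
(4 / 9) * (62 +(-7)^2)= 148 / 3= 49.33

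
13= 13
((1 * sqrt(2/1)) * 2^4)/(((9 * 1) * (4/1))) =4 * sqrt(2)/9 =0.63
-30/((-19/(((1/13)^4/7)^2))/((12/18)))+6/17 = 4556671807846/12910570121267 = 0.35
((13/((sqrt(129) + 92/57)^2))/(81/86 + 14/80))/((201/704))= 560727717158400/1669618605032911-13753785323520 * sqrt(129)/1669618605032911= 0.24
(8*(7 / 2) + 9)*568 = 21016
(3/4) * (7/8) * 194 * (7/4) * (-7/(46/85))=-8484105/2944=-2881.83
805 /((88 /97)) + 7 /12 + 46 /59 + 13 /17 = 235521163 /264792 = 889.46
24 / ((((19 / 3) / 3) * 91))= 216 / 1729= 0.12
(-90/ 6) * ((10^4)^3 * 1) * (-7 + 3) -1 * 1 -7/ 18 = 1079999999999975/ 18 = 59999999999998.61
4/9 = 0.44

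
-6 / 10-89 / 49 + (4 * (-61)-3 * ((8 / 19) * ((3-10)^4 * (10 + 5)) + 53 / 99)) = -7026450559 / 153615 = -45740.65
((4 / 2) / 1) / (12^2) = 1 / 72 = 0.01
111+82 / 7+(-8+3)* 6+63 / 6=1445 / 14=103.21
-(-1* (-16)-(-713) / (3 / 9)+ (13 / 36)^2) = -2155.13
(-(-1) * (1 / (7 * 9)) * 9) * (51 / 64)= 51 / 448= 0.11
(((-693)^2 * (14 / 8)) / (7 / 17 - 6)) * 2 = -57149631 / 190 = -300787.53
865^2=748225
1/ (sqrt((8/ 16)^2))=2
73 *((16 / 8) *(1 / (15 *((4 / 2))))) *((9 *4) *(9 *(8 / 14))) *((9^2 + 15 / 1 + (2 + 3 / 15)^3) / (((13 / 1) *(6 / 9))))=630609624 / 56875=11087.64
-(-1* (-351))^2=-123201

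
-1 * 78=-78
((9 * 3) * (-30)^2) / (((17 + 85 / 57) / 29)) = 20083950 / 527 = 38109.96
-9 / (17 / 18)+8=-26 / 17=-1.53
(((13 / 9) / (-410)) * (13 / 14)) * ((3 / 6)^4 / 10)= -169 / 8265600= -0.00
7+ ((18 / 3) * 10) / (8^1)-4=10.50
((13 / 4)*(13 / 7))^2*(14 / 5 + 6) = 314171 / 980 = 320.58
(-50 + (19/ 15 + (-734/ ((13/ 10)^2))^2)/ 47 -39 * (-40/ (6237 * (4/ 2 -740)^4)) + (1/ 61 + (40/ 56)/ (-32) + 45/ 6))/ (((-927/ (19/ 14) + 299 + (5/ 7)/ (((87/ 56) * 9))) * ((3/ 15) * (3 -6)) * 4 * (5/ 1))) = 1104923939984118197021905826059/ 1282173676936200981206108714880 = 0.86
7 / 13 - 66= -851 / 13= -65.46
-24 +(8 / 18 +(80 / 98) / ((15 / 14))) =-1436 / 63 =-22.79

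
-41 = -41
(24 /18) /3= 4 /9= 0.44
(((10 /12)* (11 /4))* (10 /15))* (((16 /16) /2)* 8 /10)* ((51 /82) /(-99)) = -17 /4428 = -0.00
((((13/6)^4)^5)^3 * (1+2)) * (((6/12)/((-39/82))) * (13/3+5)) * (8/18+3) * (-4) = 4697874131223807799831615162387836127346639937183351590750676164927669/82474331592413122013232144461994644023302684672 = 56961651468006185083701.54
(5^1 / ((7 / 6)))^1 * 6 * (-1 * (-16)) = 2880 / 7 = 411.43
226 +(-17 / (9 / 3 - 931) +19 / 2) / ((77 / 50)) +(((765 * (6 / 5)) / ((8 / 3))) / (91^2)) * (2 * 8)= 894683221 / 3842384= 232.85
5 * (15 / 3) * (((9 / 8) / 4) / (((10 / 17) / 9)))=6885 / 64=107.58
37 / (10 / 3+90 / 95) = 2109 / 244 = 8.64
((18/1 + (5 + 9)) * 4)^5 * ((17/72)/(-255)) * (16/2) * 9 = -34359738368/15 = -2290649224.53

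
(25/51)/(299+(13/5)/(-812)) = 101500/61910277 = 0.00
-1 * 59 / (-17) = 59 / 17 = 3.47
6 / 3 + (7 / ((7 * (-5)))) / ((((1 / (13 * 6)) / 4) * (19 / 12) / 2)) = -7298 / 95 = -76.82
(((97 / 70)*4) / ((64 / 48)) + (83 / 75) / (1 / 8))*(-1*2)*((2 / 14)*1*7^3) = -95627 / 75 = -1275.03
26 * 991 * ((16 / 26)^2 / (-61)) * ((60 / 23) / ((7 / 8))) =-476.90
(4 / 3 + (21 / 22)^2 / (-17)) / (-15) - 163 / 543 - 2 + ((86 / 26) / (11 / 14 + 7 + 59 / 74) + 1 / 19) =-419084194159 / 215191779660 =-1.95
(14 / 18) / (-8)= -7 / 72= -0.10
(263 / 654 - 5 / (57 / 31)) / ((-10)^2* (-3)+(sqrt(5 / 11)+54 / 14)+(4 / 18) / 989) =37259699211819* sqrt(55) / 15512295743682541732+121376039497307133 / 15512295743682541732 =0.01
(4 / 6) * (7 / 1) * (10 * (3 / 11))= 140 / 11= 12.73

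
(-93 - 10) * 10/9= -1030/9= -114.44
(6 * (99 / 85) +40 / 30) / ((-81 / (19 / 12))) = -20159 / 123930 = -0.16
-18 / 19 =-0.95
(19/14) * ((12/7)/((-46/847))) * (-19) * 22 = 2882946/161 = 17906.50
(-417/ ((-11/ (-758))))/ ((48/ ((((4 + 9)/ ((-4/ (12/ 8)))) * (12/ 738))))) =47.45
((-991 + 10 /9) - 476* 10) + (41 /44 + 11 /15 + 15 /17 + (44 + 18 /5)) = -5699.74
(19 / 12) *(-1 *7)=-133 / 12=-11.08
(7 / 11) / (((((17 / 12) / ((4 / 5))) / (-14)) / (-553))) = 2601312 / 935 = 2782.15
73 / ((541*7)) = 73 / 3787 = 0.02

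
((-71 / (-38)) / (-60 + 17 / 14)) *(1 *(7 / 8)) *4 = -3479 / 31274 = -0.11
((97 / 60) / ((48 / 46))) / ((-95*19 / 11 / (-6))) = 24541 / 433200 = 0.06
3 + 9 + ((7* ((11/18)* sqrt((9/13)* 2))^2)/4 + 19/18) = 13067/936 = 13.96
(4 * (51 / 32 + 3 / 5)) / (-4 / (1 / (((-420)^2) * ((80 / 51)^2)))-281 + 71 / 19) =-1927341 / 381398498080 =-0.00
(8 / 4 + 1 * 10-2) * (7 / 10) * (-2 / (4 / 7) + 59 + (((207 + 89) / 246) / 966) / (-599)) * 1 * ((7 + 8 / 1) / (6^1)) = 19750224265 / 20334852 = 971.25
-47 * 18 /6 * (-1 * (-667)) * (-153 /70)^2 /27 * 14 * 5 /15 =-77655.95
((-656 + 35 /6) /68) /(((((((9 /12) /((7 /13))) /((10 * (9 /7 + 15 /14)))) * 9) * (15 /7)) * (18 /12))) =-300377 /53703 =-5.59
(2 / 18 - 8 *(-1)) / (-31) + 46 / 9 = 451 / 93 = 4.85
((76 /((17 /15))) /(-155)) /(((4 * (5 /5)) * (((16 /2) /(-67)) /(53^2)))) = 10727571 /4216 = 2544.49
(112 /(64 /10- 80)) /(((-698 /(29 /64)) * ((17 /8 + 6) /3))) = 609 /1669616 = 0.00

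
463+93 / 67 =31114 / 67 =464.39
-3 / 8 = -0.38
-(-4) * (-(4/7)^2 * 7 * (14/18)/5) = -1.42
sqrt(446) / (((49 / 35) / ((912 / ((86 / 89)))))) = 202920 * sqrt(446) / 301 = 14237.24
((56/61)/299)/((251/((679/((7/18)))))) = 97776/4577989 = 0.02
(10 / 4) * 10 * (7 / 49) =25 / 7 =3.57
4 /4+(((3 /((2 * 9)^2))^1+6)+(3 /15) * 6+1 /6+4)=6683 /540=12.38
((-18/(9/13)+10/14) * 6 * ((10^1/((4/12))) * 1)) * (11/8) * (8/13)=-350460/91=-3851.21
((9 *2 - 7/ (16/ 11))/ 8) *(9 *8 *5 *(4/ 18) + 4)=4431/ 32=138.47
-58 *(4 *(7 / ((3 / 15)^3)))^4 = -8703625000000000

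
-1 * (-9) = 9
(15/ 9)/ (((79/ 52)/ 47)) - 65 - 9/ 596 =-1900393/ 141252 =-13.45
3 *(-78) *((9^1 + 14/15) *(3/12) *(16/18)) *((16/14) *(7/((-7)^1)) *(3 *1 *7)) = 61984/5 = 12396.80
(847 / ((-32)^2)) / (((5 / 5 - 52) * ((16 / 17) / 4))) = -847 / 12288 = -0.07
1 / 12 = 0.08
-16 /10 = -8 /5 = -1.60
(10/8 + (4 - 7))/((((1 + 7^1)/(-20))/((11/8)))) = 6.02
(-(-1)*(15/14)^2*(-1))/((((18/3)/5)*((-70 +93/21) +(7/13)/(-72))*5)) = 8775/3007711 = 0.00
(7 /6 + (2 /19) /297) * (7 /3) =92197 /33858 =2.72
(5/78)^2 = 25/6084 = 0.00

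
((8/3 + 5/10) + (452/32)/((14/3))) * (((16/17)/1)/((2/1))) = 2081/714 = 2.91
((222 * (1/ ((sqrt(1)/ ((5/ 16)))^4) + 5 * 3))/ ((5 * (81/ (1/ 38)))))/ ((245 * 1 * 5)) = 7279121/ 41184460800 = 0.00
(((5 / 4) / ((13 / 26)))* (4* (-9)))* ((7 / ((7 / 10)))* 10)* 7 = -63000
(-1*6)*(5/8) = -15/4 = -3.75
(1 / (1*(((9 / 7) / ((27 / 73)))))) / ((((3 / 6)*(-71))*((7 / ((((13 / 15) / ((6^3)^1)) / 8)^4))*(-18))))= 28561 / 7018470072165335040000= 0.00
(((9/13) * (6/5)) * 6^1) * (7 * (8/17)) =18144/1105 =16.42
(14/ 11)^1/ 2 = 0.64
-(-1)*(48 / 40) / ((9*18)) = 1 / 135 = 0.01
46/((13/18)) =828/13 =63.69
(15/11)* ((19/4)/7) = 285/308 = 0.93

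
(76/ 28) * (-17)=-323/ 7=-46.14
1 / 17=0.06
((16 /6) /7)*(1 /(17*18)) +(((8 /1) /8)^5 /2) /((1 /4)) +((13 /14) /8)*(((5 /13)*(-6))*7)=3245 /25704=0.13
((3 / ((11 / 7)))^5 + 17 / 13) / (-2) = -27915590 / 2093663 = -13.33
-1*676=-676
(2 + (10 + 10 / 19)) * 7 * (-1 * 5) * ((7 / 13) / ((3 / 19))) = -58310 / 39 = -1495.13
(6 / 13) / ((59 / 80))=480 / 767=0.63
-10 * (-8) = 80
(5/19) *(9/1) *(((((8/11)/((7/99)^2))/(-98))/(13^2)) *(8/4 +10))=-1924560/7709611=-0.25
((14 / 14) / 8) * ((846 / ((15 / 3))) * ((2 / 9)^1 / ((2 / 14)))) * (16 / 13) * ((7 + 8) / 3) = 2632 / 13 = 202.46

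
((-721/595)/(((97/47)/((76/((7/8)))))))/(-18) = 1471664/519435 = 2.83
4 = 4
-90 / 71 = -1.27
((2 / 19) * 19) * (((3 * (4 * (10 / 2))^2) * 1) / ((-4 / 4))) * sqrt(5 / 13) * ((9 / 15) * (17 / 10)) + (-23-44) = -2448 * sqrt(65) / 13-67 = -1585.19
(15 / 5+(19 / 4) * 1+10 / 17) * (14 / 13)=3969 / 442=8.98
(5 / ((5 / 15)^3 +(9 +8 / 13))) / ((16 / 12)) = 5265 / 13552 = 0.39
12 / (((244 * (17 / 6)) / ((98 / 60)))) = 147 / 5185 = 0.03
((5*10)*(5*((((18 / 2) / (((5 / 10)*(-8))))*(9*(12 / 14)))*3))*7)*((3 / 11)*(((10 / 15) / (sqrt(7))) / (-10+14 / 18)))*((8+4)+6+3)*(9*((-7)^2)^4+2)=255304310528250*sqrt(7) / 913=739837584118.90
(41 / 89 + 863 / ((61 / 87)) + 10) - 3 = 6722713 / 5429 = 1238.30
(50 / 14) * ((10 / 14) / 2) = 125 / 98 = 1.28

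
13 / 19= 0.68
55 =55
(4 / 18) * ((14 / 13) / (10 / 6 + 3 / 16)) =448 / 3471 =0.13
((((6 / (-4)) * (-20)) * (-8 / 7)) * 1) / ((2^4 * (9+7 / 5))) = -75 / 364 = -0.21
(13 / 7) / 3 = 13 / 21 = 0.62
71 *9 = 639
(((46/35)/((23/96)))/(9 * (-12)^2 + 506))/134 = 0.00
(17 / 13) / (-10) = -17 / 130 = -0.13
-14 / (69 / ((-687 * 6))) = 19236 / 23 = 836.35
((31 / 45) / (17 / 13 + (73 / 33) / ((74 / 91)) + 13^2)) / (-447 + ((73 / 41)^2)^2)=-463484144981 / 50866759758906915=-0.00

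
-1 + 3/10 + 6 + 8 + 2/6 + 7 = 619/30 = 20.63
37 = 37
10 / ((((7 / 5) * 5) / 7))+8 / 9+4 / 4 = 107 / 9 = 11.89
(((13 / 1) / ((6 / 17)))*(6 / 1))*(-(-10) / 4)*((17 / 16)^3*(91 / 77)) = 70575245 / 90112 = 783.19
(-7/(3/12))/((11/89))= -2492/11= -226.55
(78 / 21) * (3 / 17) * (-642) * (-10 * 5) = 2503800 / 119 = 21040.34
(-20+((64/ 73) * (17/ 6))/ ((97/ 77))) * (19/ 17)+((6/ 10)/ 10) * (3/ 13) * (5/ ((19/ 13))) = -1379278741/ 68614890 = -20.10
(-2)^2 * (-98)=-392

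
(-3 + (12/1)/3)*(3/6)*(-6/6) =-1/2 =-0.50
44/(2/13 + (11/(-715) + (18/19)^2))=1032460/24309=42.47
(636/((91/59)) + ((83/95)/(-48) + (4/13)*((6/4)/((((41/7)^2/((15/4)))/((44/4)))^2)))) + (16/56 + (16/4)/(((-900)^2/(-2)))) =1635560422776231223/3957450022890000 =413.29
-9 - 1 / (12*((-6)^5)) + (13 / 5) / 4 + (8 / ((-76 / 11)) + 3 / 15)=-82511041 / 8864640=-9.31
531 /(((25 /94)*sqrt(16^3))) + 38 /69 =1752433 /55200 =31.75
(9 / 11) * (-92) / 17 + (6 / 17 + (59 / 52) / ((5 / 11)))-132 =-6494597 / 48620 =-133.58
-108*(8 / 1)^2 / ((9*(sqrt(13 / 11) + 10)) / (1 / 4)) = -21120 / 1087 + 192*sqrt(143) / 1087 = -17.32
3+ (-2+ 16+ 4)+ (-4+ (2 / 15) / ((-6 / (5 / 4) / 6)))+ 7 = 143 / 6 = 23.83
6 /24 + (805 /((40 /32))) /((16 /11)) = 443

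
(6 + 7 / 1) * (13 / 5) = 169 / 5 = 33.80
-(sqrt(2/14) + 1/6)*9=-9*sqrt(7)/7 - 3/2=-4.90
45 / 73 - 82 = -5941 / 73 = -81.38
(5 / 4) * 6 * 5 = 75 / 2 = 37.50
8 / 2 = 4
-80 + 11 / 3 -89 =-496 / 3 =-165.33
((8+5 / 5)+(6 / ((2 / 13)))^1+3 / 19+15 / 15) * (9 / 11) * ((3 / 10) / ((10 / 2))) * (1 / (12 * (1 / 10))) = 4203 / 2090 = 2.01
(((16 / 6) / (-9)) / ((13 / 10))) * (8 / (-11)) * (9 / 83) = 640 / 35607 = 0.02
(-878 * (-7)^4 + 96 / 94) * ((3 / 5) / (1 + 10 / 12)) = -162130284 / 235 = -689916.10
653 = 653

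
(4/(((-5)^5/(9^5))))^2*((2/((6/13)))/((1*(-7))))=-241750385136/68359375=-3536.46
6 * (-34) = -204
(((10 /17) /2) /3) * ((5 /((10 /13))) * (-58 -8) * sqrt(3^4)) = -6435 /17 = -378.53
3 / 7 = 0.43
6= 6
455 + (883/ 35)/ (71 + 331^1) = 6402733/ 14070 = 455.06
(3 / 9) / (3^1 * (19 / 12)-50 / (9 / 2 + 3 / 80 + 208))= 68012 / 921171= 0.07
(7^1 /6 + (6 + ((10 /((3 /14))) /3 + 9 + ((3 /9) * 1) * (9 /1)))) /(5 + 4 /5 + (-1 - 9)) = -3125 /378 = -8.27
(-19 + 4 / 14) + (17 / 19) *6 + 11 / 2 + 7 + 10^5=26599775 / 266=99999.15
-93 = -93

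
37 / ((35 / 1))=37 / 35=1.06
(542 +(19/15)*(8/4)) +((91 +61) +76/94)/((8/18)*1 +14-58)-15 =10383733/19740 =526.02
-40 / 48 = -5 / 6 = -0.83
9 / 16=0.56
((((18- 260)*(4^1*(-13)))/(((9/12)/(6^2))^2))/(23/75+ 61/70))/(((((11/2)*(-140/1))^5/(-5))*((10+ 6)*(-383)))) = -2808/37851116790025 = -0.00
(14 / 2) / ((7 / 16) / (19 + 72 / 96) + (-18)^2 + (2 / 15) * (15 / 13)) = 0.02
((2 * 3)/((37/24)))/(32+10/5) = 72/629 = 0.11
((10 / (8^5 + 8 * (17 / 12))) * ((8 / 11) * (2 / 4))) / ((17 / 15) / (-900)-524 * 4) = -810000 / 15304155458603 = -0.00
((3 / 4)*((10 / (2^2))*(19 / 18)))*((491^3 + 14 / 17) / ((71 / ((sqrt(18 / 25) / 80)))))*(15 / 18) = 12744586433*sqrt(2) / 617984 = 29165.10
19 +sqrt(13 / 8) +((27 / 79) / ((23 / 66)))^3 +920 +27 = sqrt(26) / 4 +5800504909326 / 5998805513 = 968.22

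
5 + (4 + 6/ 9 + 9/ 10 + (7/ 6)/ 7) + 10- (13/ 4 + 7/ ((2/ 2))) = 629/ 60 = 10.48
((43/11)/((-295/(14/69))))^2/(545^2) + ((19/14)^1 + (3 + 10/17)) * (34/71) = 17526574819137900413/7400771185235360625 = 2.37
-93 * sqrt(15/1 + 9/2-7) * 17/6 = -2635 * sqrt(2)/4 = -931.61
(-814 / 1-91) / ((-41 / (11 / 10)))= 24.28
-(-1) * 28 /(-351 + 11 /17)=-119 /1489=-0.08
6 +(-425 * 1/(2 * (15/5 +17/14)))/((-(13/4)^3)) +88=12374962/129623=95.47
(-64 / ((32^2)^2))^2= 1 / 268435456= 0.00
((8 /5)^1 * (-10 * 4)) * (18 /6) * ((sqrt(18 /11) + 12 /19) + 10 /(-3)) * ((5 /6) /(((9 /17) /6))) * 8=6702080 /171 - 43520 * sqrt(22) /11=20636.46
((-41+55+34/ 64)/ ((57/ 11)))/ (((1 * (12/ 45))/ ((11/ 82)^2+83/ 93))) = 156569875/ 16352768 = 9.57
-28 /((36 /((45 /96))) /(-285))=103.91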